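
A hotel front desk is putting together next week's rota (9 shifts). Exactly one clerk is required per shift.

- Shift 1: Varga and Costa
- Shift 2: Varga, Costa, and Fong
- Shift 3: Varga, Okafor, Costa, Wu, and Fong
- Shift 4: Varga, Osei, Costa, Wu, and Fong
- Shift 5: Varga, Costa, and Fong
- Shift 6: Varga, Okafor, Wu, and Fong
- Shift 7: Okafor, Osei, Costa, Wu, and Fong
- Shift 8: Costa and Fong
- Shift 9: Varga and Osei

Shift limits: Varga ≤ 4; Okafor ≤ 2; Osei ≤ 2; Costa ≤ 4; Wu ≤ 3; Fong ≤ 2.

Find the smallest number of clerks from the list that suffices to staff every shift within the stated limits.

3

9 slots to fill and no one can take more than 4, so at least ⌈9/4⌉ = 3 clerks are needed.
Varga, Okafor, and Costa alone can cover everything: Shift 1→Varga, Shift 2→Varga, Shift 3→Costa, Shift 4→Varga, Shift 5→Costa, Shift 6→Okafor, Shift 7→Okafor, Shift 8→Costa, Shift 9→Varga.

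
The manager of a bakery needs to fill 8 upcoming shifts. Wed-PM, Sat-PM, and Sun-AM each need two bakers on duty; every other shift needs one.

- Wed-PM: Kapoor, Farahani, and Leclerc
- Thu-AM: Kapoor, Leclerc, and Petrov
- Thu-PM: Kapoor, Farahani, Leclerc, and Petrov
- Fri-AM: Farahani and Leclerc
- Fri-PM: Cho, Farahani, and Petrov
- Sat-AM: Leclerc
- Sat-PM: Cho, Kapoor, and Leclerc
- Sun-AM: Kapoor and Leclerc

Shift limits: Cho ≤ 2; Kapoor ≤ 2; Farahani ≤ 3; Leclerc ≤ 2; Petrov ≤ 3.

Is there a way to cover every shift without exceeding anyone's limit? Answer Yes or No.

Total capacity is 12 and 11 slots are needed, so capacity alone doesn't rule it out.
Shifts {Wed-PM, Sat-AM, Sat-PM, Sun-AM} need 7 worker-slots in total, but the bakers available for any of those shifts (Cho, Kapoor, Farahani, and Leclerc) can supply at most 6 among them. So no valid schedule exists.

No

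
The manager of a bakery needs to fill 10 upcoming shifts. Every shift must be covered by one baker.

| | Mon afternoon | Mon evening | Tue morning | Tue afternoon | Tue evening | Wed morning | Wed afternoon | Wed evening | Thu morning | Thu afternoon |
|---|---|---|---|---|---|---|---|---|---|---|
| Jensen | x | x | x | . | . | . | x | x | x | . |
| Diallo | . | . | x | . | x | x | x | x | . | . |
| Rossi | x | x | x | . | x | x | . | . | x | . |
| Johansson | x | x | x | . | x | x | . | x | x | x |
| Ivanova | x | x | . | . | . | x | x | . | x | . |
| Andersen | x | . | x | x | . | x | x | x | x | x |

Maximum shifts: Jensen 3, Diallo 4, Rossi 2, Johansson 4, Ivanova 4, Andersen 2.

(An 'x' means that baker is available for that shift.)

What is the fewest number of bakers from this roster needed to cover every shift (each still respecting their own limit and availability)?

10 slots to fill and no one can take more than 4, so at least ⌈10/4⌉ = 3 bakers are needed.
Diallo, Johansson, and Andersen alone can cover everything: Mon afternoon→Johansson, Mon evening→Johansson, Tue morning→Diallo, Tue afternoon→Andersen, Tue evening→Diallo, Wed morning→Diallo, Wed afternoon→Diallo, Wed evening→Andersen, Thu morning→Johansson, Thu afternoon→Johansson.

3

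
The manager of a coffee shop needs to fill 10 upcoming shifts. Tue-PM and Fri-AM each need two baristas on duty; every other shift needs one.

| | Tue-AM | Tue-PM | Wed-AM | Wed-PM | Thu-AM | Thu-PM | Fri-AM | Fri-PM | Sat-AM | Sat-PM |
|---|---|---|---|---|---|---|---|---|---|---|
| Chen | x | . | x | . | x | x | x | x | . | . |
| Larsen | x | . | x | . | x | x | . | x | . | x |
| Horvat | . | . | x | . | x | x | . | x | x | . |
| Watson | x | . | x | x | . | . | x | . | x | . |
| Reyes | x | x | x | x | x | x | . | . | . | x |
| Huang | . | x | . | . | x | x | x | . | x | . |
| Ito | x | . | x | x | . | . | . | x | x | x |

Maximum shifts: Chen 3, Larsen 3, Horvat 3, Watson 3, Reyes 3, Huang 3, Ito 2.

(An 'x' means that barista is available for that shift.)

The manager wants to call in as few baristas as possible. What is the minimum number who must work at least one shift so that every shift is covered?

12 slots to fill and no one can take more than 3, so at least ⌈12/3⌉ = 4 baristas are needed.
Chen, Larsen, Reyes, and Huang alone can cover everything: Tue-AM→Chen, Tue-PM→Reyes+Huang, Wed-AM→Larsen, Wed-PM→Reyes, Thu-AM→Larsen, Thu-PM→Reyes, Fri-AM→Chen+Huang, Fri-PM→Chen, Sat-AM→Huang, Sat-PM→Larsen.

4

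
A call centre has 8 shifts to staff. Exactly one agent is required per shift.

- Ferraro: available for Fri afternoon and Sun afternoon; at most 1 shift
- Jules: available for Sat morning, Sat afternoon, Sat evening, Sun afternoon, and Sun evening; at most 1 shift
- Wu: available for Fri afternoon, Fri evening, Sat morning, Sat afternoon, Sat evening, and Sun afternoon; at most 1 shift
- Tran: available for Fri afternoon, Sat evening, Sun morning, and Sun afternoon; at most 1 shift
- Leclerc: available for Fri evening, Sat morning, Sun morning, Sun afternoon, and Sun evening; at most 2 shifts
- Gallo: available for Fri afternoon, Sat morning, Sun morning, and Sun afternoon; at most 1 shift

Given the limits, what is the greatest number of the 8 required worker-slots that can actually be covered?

7

Total capacity across all agents is 1+1+1+1+2+1 = 7, and 8 slots are needed, so at most 7 can be filled.
An assignment achieving 7: Fri afternoon→Ferraro, Fri evening→Wu, Sat morning→Gallo, Sat afternoon→Jules, Sat evening→Tran, Sun morning→Leclerc, Sun evening→Leclerc.
Loads: Ferraro 1/1, Jules 1/1, Wu 1/1, Tran 1/1, Leclerc 2/2, Gallo 1/1.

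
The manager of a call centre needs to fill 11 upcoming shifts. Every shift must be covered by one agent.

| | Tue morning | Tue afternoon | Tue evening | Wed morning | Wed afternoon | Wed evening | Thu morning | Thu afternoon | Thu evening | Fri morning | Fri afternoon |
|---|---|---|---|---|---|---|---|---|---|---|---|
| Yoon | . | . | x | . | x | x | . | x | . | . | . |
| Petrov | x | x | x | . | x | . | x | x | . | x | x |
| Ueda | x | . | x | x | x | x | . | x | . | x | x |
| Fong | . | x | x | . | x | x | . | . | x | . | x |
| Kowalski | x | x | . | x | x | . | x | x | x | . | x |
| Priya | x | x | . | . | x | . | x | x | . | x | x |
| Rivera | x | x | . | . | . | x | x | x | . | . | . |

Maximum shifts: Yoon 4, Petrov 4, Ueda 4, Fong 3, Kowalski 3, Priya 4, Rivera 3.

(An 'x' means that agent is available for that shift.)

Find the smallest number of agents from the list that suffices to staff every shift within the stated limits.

3

11 slots to fill and no one can take more than 4, so at least ⌈11/4⌉ = 3 agents are needed.
Yoon, Petrov, and Kowalski alone can cover everything: Tue morning→Petrov, Tue afternoon→Petrov, Tue evening→Yoon, Wed morning→Kowalski, Wed afternoon→Yoon, Wed evening→Yoon, Thu morning→Petrov, Thu afternoon→Yoon, Thu evening→Kowalski, Fri morning→Petrov, Fri afternoon→Kowalski.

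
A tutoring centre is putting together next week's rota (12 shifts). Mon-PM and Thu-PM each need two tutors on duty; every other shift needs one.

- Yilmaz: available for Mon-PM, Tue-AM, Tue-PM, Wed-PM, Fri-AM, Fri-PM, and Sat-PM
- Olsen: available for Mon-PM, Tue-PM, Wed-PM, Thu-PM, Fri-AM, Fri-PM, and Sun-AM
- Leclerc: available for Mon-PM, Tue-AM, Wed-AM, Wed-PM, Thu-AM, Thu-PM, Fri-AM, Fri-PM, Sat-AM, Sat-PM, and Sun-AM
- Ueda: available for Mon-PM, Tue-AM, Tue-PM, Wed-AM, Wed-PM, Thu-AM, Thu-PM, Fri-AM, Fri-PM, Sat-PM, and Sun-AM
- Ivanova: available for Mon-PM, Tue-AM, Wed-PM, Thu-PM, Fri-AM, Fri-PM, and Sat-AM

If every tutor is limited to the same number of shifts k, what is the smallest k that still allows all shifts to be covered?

With 5 tutors and 14 worker-slots to fill, someone must work at least ⌈14/5⌉ = 3 shifts, so k ≥ 3.
k = 3 works: Mon-PM→Ueda+Ivanova, Tue-AM→Yilmaz, Tue-PM→Yilmaz, Wed-AM→Leclerc, Wed-PM→Olsen, Thu-AM→Leclerc, Thu-PM→Ueda+Ivanova, Fri-AM→Olsen, Fri-PM→Ueda, Sat-AM→Leclerc, Sat-PM→Yilmaz, Sun-AM→Olsen.
Loads: Yilmaz 3, Olsen 3, Leclerc 3, Ueda 3, Ivanova 2 — all ≤ 3.

3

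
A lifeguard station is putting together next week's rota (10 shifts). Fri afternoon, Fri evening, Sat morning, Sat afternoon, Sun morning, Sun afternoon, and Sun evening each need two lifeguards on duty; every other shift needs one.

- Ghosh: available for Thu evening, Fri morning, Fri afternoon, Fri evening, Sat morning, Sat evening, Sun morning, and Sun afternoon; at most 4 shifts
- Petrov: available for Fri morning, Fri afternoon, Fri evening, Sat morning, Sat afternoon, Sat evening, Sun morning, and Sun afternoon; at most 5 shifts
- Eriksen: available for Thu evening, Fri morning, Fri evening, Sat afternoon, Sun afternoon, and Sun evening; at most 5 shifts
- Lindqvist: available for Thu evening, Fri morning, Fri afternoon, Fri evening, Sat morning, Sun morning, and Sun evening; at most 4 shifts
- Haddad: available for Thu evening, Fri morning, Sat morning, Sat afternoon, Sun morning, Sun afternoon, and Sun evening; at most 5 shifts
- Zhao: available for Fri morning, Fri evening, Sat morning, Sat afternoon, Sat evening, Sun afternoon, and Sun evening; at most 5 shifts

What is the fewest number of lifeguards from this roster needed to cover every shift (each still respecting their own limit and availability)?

4

17 slots to fill and no one can take more than 5, so at least ⌈17/5⌉ = 4 lifeguards are needed.
Ghosh, Petrov, Eriksen, and Lindqvist alone can cover everything: Thu evening→Ghosh, Fri morning→Eriksen, Fri afternoon→Ghosh+Petrov, Fri evening→Eriksen+Lindqvist, Sat morning→Ghosh+Petrov, Sat afternoon→Petrov+Eriksen, Sat evening→Ghosh, Sun morning→Petrov+Lindqvist, Sun afternoon→Petrov+Eriksen, Sun evening→Eriksen+Lindqvist.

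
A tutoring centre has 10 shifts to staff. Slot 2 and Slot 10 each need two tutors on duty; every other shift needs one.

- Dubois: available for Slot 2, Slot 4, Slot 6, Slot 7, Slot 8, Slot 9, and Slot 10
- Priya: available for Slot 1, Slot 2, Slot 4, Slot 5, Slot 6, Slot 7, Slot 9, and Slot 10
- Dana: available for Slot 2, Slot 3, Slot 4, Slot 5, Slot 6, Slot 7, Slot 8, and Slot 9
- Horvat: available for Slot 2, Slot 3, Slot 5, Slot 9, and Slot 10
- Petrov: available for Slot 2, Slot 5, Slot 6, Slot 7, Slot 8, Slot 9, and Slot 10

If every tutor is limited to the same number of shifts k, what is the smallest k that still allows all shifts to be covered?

With 5 tutors and 12 worker-slots to fill, someone must work at least ⌈12/5⌉ = 3 shifts, so k ≥ 3.
k = 3 works: Slot 1→Priya, Slot 2→Dana+Horvat, Slot 3→Dana, Slot 4→Dubois, Slot 5→Priya, Slot 6→Dubois, Slot 7→Priya, Slot 8→Dubois, Slot 9→Dana, Slot 10→Horvat+Petrov.
Loads: Dubois 3, Priya 3, Dana 3, Horvat 2, Petrov 1 — all ≤ 3.

3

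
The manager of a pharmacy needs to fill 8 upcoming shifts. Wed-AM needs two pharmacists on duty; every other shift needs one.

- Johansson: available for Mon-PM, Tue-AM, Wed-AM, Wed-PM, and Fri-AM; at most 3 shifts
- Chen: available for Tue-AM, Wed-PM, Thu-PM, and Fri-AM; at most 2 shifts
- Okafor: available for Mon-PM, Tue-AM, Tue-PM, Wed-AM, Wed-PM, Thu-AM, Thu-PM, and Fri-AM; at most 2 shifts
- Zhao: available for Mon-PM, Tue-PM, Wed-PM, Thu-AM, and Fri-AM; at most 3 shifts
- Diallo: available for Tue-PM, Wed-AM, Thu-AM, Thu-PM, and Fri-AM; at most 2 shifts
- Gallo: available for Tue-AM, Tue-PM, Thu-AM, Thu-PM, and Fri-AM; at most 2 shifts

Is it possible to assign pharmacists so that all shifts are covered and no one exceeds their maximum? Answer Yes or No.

One valid schedule: Mon-PM→Johansson, Tue-AM→Johansson, Tue-PM→Okafor, Wed-AM→Johansson+Okafor, Wed-PM→Chen, Thu-AM→Zhao, Thu-PM→Chen, Fri-AM→Zhao.
Loads: Johansson 3/3, Chen 2/2, Okafor 2/2, Zhao 2/3, Diallo 0/2, Gallo 0/2 — all within limits.

Yes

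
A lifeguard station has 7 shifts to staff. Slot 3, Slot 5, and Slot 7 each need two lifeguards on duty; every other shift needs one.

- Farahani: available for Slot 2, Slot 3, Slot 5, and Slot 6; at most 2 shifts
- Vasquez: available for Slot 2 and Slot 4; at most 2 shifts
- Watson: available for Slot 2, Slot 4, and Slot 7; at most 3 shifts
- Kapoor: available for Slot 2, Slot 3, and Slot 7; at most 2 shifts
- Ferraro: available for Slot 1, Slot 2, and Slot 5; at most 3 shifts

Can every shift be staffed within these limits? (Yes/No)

Total capacity is 12 and 10 slots are needed, so capacity alone doesn't rule it out.
Shifts {Slot 3, Slot 5, Slot 6} need 5 worker-slots in total, but the lifeguards available for any of those shifts (Farahani, Kapoor, and Ferraro) can supply at most 4 among them. So no valid schedule exists.

No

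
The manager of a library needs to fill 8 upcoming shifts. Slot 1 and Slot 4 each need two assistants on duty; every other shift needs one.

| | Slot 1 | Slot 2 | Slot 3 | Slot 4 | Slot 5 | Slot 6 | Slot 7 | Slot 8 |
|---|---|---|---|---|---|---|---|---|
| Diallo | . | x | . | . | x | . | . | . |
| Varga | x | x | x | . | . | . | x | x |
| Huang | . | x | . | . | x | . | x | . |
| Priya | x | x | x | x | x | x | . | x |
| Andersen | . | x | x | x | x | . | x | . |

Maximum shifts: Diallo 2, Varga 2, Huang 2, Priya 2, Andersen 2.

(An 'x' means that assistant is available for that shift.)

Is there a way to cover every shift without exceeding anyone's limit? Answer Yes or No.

No

Total capacity is 10 and 10 slots are needed, so capacity alone doesn't rule it out.
Shifts {Slot 1, Slot 4, Slot 6} need 5 worker-slots in total, but the assistants available for any of those shifts (Varga, Priya, and Andersen) can supply at most 4 among them. So no valid schedule exists.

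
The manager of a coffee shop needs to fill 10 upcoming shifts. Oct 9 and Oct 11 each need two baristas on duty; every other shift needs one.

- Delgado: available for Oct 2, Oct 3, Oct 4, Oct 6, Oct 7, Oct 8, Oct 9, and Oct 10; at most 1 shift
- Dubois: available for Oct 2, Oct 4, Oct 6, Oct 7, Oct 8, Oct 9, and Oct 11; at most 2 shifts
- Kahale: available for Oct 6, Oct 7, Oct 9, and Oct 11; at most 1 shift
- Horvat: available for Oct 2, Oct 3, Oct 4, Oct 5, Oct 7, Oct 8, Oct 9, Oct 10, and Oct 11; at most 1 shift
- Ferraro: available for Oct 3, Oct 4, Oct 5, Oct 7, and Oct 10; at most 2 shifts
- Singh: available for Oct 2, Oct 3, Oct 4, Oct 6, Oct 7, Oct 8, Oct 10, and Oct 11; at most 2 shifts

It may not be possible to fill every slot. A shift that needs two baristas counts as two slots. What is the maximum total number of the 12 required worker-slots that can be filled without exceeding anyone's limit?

9

Total capacity across all baristas is 1+2+1+1+2+2 = 9, and 12 slots are needed, so at most 9 can be filled.
An assignment achieving 9: Oct 2→Delgado, Oct 3→Ferraro, Oct 4→Singh, Oct 5→Horvat, Oct 6→Dubois, Oct 8→Dubois, Oct 9→Kahale, Oct 10→Ferraro, Oct 11→Singh.
Loads: Delgado 1/1, Dubois 2/2, Kahale 1/1, Horvat 1/1, Ferraro 2/2, Singh 2/2.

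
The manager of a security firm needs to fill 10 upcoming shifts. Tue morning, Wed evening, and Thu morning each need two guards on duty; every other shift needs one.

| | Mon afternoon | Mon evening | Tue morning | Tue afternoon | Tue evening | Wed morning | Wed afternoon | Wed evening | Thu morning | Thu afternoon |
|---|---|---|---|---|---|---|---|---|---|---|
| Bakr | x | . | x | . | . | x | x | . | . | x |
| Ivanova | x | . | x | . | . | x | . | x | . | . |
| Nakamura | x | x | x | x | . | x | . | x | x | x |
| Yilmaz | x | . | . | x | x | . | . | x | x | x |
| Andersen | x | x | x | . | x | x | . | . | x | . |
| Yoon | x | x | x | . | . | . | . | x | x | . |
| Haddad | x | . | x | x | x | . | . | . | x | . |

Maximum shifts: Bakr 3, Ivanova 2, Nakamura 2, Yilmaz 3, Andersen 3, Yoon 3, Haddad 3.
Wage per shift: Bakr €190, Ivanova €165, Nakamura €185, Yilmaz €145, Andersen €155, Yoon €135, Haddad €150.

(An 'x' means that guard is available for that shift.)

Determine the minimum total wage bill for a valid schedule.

€1945

Wed afternoon can only be covered by Bakr, so that assignment is forced.
Picking the cheapest available guard for each shift independently would cost €1895, but that ignores the shift limits.
An optimal schedule: Mon afternoon→Yoon, Mon evening→Yoon, Tue morning→Haddad+Andersen, Tue afternoon→Yilmaz, Tue evening→Haddad, Wed morning→Andersen, Wed afternoon→Bakr, Wed evening→Yoon+Yilmaz, Thu morning→Haddad+Andersen, Thu afternoon→Yilmaz.
Total: 135 + 135 + 150 + 155 + 145 + 150 + 155 + 190 + 135 + 145 + 150 + 155 + 145 = €1945.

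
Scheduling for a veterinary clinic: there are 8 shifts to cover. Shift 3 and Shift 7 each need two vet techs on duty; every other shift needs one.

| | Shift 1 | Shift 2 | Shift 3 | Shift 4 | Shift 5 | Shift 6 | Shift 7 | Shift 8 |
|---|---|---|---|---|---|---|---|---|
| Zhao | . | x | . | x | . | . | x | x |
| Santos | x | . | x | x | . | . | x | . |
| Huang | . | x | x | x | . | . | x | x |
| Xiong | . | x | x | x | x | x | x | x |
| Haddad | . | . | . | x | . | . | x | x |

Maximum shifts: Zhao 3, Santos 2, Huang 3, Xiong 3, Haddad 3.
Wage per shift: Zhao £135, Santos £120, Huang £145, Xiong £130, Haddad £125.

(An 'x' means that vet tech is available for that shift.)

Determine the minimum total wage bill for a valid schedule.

£1275

Shift 1 can only be covered by Santos, so that assignment is forced.
Shift 5 can only be covered by Xiong, so that assignment is forced.
Shift 6 can only be covered by Xiong, so that assignment is forced.
Picking the cheapest available vet tech for each shift independently would cost £1250, but that ignores the shift limits.
An optimal schedule: Shift 1→Santos, Shift 2→Zhao, Shift 3→Santos+Xiong, Shift 4→Haddad, Shift 5→Xiong, Shift 6→Xiong, Shift 7→Haddad+Zhao, Shift 8→Haddad.
Total: 120 + 135 + 120 + 130 + 125 + 130 + 130 + 125 + 135 + 125 = £1275.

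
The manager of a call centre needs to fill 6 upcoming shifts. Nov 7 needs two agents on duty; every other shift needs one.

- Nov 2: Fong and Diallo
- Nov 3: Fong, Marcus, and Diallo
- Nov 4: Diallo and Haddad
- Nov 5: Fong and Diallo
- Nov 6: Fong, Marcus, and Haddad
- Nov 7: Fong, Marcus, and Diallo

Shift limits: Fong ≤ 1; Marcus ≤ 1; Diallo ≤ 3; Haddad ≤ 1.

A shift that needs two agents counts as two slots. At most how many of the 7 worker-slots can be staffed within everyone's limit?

Total capacity across all agents is 1+1+3+1 = 6, and 7 slots are needed, so at most 6 can be filled.
An assignment achieving 6: Nov 2→Fong, Nov 3→Marcus, Nov 4→Diallo, Nov 5→Diallo, Nov 6→Haddad, Nov 7→Diallo.
Loads: Fong 1/1, Marcus 1/1, Diallo 3/3, Haddad 1/1.

6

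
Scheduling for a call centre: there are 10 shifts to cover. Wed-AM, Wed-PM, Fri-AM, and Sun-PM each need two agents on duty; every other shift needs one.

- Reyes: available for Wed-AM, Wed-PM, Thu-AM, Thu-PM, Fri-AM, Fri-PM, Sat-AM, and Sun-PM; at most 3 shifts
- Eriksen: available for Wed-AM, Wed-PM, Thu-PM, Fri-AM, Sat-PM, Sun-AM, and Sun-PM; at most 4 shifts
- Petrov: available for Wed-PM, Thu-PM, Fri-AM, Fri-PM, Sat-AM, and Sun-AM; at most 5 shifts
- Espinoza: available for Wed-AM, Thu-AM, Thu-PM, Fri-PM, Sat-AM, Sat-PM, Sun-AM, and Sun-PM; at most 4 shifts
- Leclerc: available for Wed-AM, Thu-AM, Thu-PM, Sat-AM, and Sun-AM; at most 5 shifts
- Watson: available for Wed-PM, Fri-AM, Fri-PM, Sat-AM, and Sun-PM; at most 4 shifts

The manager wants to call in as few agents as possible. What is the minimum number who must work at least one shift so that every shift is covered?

14 slots to fill and no one can take more than 5, so at least ⌈14/5⌉ = 3 agents are needed.
No set of 3 agents can cover every shift (each such set leaves at least one shift with no one available or exceeds a cap).
Reyes, Eriksen, Petrov, and Espinoza alone can cover everything: Wed-AM→Reyes+Eriksen, Wed-PM→Reyes+Petrov, Thu-AM→Reyes, Thu-PM→Espinoza, Fri-AM→Eriksen+Petrov, Fri-PM→Petrov, Sat-AM→Petrov, Sat-PM→Eriksen, Sun-AM→Petrov, Sun-PM→Eriksen+Espinoza.

4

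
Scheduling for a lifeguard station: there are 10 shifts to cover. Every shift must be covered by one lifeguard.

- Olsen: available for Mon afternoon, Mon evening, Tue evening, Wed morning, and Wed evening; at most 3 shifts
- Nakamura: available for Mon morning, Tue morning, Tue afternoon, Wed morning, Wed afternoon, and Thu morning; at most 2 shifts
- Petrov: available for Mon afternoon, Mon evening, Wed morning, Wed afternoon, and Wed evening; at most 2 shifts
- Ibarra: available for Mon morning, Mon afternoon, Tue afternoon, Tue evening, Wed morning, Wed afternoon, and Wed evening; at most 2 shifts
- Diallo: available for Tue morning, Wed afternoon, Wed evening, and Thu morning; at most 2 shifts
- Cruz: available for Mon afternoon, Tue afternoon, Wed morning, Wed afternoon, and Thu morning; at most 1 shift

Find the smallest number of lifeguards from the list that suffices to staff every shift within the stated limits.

5

10 slots to fill and no one can take more than 3, so at least ⌈10/3⌉ = 4 lifeguards are needed.
Any 4 lifeguards together have capacity at most 3+2+2+2 = 9 < 10 slots, so 4 can never suffice.
Olsen, Nakamura, Petrov, Ibarra, and Diallo alone can cover everything: Mon morning→Nakamura, Mon afternoon→Olsen, Mon evening→Olsen, Tue morning→Nakamura, Tue afternoon→Ibarra, Tue evening→Olsen, Wed morning→Petrov, Wed afternoon→Petrov, Wed evening→Ibarra, Thu morning→Diallo.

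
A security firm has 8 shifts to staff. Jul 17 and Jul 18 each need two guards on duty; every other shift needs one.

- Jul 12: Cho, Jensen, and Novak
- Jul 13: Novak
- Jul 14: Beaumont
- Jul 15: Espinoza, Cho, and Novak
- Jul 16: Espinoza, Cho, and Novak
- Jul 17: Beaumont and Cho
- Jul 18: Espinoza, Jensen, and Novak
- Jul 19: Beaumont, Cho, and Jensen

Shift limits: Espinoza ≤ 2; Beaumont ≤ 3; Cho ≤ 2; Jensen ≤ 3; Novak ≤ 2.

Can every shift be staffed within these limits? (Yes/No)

Yes

Jul 13 can only be covered by Novak, so that assignment is forced.
Jul 14 can only be covered by Beaumont, so that assignment is forced.
Jul 17 can only be covered by Beaumont and Cho, so that assignment is forced.
One valid schedule: Jul 12→Cho, Jul 13→Novak, Jul 14→Beaumont, Jul 15→Espinoza, Jul 16→Espinoza, Jul 17→Beaumont+Cho, Jul 18→Jensen+Novak, Jul 19→Beaumont.
Loads: Espinoza 2/2, Beaumont 3/3, Cho 2/2, Jensen 1/3, Novak 2/2 — all within limits.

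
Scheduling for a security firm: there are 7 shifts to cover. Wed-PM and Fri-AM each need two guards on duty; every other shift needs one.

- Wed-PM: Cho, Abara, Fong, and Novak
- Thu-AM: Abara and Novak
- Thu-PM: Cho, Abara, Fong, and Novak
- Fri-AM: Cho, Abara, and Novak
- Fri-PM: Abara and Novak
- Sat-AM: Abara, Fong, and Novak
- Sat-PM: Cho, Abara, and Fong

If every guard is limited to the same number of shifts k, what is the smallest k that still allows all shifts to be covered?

3

With 4 guards and 9 worker-slots to fill, someone must work at least ⌈9/4⌉ = 3 shifts, so k ≥ 3.
k = 3 works: Wed-PM→Fong+Novak, Thu-AM→Abara, Thu-PM→Cho, Fri-AM→Cho+Abara, Fri-PM→Abara, Sat-AM→Fong, Sat-PM→Cho.
Loads: Cho 3, Abara 3, Fong 2, Novak 1 — all ≤ 3.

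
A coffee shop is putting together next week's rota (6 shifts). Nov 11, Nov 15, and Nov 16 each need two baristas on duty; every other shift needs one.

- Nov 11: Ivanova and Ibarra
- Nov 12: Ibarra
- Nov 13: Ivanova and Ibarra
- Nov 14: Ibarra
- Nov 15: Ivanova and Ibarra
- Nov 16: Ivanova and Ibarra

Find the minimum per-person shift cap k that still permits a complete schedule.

5

With 2 baristas and 9 worker-slots to fill, someone must work at least ⌈9/2⌉ = 5 shifts, so k ≥ 5.
k = 5 works: Nov 11→Ivanova+Ibarra, Nov 12→Ibarra, Nov 13→Ivanova, Nov 14→Ibarra, Nov 15→Ivanova+Ibarra, Nov 16→Ivanova+Ibarra.
Loads: Ivanova 4, Ibarra 5 — all ≤ 5.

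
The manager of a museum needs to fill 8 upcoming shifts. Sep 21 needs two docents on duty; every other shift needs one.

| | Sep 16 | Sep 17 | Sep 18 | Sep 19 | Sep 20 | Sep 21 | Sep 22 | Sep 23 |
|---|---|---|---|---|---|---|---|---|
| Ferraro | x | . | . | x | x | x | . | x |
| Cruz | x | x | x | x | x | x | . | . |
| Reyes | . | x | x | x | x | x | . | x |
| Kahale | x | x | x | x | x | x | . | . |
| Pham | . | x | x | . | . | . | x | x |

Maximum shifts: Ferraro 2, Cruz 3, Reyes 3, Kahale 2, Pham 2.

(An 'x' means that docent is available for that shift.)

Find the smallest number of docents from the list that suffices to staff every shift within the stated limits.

4

9 slots to fill and no one can take more than 3, so at least ⌈9/3⌉ = 3 docents are needed.
Any 3 docents together have capacity at most 3+3+2 = 8 < 9 slots, so 3 can never suffice.
Ferraro, Cruz, Reyes, and Pham alone can cover everything: Sep 16→Ferraro, Sep 17→Cruz, Sep 18→Cruz, Sep 19→Ferraro, Sep 20→Reyes, Sep 21→Cruz+Reyes, Sep 22→Pham, Sep 23→Reyes.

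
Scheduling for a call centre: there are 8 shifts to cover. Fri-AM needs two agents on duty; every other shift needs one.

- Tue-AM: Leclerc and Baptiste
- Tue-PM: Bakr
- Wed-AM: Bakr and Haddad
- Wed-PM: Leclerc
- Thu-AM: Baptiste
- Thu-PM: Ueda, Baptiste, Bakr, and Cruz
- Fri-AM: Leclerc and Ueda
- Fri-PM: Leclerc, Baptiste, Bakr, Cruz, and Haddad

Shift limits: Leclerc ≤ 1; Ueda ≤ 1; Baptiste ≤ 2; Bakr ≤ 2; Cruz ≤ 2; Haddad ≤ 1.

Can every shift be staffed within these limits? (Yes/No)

No

Total capacity is 9 and 9 slots are needed, so capacity alone doesn't rule it out.
Shifts {Wed-PM, Fri-AM} need 3 worker-slots in total, but the agents available for any of those shifts (Leclerc and Ueda) can supply at most 2 among them. So no valid schedule exists.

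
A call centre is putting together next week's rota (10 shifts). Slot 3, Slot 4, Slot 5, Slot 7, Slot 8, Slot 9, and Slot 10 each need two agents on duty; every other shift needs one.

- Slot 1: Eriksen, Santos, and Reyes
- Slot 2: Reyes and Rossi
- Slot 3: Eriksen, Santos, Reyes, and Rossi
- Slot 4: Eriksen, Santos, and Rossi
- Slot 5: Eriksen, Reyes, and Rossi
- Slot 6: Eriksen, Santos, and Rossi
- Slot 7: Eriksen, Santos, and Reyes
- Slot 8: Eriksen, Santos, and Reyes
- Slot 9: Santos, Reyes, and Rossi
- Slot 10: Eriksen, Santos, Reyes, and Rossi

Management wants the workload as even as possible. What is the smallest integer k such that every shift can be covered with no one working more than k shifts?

5

With 4 agents and 17 worker-slots to fill, someone must work at least ⌈17/4⌉ = 5 shifts, so k ≥ 5.
k = 5 works: Slot 1→Eriksen, Slot 2→Reyes, Slot 3→Santos+Rossi, Slot 4→Eriksen+Santos, Slot 5→Eriksen+Reyes, Slot 6→Eriksen, Slot 7→Eriksen+Santos, Slot 8→Santos+Reyes, Slot 9→Santos+Reyes, Slot 10→Reyes+Rossi.
Loads: Eriksen 5, Santos 5, Reyes 5, Rossi 2 — all ≤ 5.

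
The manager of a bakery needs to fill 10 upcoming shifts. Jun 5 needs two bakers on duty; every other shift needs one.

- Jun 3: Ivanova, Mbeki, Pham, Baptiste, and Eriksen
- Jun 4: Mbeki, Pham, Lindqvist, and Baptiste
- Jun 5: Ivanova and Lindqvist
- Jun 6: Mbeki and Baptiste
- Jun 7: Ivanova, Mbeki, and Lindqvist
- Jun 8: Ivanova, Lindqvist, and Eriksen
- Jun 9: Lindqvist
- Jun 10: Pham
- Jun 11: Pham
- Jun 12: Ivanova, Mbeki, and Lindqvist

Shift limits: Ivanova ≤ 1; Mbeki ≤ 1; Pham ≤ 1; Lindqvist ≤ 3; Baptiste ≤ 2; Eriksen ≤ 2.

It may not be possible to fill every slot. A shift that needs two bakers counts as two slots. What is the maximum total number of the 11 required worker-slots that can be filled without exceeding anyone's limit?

10

Total capacity across all bakers is 1+1+1+3+2+2 = 10, and 11 slots are needed, so at most 10 can be filled.
An assignment achieving 10: Jun 3→Eriksen, Jun 4→Baptiste, Jun 5→Ivanova+Lindqvist, Jun 6→Baptiste, Jun 7→Mbeki, Jun 8→Eriksen, Jun 9→Lindqvist, Jun 10→Pham, Jun 12→Lindqvist.
Loads: Ivanova 1/1, Mbeki 1/1, Pham 1/1, Lindqvist 3/3, Baptiste 2/2, Eriksen 2/2.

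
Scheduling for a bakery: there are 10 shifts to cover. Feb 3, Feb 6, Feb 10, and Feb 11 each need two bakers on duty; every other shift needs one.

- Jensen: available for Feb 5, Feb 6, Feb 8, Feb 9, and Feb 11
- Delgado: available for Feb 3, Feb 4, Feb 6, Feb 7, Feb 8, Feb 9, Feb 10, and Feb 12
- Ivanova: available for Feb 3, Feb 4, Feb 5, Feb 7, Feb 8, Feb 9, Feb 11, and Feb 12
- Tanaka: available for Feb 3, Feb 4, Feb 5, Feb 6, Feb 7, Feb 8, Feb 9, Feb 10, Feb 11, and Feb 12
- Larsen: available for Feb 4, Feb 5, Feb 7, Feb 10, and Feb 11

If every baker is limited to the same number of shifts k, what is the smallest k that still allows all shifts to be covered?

With 5 bakers and 14 worker-slots to fill, someone must work at least ⌈14/5⌉ = 3 shifts, so k ≥ 3.
k = 3 works: Feb 3→Delgado+Ivanova, Feb 4→Ivanova, Feb 5→Jensen, Feb 6→Jensen+Delgado, Feb 7→Larsen, Feb 8→Jensen, Feb 9→Tanaka, Feb 10→Delgado+Tanaka, Feb 11→Tanaka+Larsen, Feb 12→Ivanova.
Loads: Jensen 3, Delgado 3, Ivanova 3, Tanaka 3, Larsen 2 — all ≤ 3.

3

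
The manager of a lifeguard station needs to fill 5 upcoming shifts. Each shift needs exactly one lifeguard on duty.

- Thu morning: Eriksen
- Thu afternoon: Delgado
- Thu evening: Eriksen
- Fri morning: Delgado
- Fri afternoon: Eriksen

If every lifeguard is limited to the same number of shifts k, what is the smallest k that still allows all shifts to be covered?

3

With 2 lifeguards and 5 worker-slots to fill, someone must work at least ⌈5/2⌉ = 3 shifts, so k ≥ 3.
k = 3 works: Thu morning→Eriksen, Thu afternoon→Delgado, Thu evening→Eriksen, Fri morning→Delgado, Fri afternoon→Eriksen.
Loads: Eriksen 3, Delgado 2 — all ≤ 3.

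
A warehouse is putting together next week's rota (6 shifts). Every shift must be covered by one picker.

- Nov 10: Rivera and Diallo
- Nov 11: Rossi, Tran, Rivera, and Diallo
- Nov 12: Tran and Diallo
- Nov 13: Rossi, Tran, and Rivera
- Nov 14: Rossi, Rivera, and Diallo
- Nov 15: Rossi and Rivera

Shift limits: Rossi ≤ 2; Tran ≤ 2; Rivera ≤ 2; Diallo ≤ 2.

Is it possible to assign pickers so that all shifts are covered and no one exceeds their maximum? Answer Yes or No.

One valid schedule: Nov 10→Rivera, Nov 11→Tran, Nov 12→Tran, Nov 13→Rossi, Nov 14→Rivera, Nov 15→Rossi.
Loads: Rossi 2/2, Tran 2/2, Rivera 2/2, Diallo 0/2 — all within limits.

Yes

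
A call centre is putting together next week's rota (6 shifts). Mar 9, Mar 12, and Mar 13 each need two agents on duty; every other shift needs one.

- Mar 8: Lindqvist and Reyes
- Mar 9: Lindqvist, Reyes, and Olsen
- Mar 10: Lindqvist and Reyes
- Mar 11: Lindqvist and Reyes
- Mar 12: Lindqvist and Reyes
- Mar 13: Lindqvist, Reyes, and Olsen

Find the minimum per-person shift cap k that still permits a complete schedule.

With 3 agents and 9 worker-slots to fill, someone must work at least ⌈9/3⌉ = 3 shifts, so k ≥ 3.
k = 3 is infeasible (exhaustive check).
k = 4 works: Mar 8→Lindqvist, Mar 9→Reyes+Olsen, Mar 10→Lindqvist, Mar 11→Lindqvist, Mar 12→Lindqvist+Reyes, Mar 13→Reyes+Olsen.
Loads: Lindqvist 4, Reyes 3, Olsen 2 — all ≤ 4.

4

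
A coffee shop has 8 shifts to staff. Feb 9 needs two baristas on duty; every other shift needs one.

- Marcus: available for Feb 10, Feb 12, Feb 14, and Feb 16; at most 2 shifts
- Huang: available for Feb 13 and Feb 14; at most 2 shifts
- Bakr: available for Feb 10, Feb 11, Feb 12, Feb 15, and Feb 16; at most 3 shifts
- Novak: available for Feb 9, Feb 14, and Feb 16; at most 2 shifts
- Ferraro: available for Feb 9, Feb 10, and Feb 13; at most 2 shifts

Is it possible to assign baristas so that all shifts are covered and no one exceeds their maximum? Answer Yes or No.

Feb 9 can only be covered by Novak and Ferraro, so that assignment is forced.
Feb 11 can only be covered by Bakr, so that assignment is forced.
Feb 15 can only be covered by Bakr, so that assignment is forced.
One valid schedule: Feb 9→Novak+Ferraro, Feb 10→Marcus, Feb 11→Bakr, Feb 12→Marcus, Feb 13→Huang, Feb 14→Huang, Feb 15→Bakr, Feb 16→Bakr.
Loads: Marcus 2/2, Huang 2/2, Bakr 3/3, Novak 1/2, Ferraro 1/2 — all within limits.

Yes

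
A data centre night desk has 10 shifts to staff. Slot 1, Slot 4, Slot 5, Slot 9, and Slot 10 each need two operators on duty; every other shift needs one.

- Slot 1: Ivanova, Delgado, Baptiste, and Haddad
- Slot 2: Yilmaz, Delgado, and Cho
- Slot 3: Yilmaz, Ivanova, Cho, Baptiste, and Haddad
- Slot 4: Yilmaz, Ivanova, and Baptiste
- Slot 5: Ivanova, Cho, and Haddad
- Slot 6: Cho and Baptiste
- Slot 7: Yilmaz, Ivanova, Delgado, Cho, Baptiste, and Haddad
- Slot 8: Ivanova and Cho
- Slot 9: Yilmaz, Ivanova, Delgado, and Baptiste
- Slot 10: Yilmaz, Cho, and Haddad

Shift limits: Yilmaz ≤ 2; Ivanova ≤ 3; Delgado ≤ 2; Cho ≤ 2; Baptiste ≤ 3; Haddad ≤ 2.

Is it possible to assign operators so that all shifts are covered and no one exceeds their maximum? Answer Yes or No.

Total capacity is 2+3+2+2+3+2 = 14 but 15 worker-slots are needed — infeasible.

No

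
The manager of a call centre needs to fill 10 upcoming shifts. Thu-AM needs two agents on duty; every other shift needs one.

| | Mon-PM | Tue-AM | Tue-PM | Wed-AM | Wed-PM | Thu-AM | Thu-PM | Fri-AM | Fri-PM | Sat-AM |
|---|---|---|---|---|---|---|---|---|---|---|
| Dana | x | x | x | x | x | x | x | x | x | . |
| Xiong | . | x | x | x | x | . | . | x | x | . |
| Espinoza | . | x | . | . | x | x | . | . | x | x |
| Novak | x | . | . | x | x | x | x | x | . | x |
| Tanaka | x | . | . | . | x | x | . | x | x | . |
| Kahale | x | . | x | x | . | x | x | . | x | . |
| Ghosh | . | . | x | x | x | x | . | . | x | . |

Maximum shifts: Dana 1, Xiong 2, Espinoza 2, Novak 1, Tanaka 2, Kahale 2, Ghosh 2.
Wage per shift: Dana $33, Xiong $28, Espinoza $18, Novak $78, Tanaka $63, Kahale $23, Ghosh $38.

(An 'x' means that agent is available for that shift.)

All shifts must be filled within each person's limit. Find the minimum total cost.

Picking the cheapest available agent for each shift independently would cost $233, but that ignores the shift limits.
An optimal schedule: Mon-PM→Kahale, Tue-AM→Espinoza, Tue-PM→Xiong, Wed-AM→Dana, Wed-PM→Ghosh, Thu-AM→Ghosh+Tanaka, Thu-PM→Kahale, Fri-AM→Xiong, Fri-PM→Tanaka, Sat-AM→Espinoza.
Total: 23 + 18 + 28 + 33 + 38 + 38 + 63 + 23 + 28 + 63 + 18 = $373.

$373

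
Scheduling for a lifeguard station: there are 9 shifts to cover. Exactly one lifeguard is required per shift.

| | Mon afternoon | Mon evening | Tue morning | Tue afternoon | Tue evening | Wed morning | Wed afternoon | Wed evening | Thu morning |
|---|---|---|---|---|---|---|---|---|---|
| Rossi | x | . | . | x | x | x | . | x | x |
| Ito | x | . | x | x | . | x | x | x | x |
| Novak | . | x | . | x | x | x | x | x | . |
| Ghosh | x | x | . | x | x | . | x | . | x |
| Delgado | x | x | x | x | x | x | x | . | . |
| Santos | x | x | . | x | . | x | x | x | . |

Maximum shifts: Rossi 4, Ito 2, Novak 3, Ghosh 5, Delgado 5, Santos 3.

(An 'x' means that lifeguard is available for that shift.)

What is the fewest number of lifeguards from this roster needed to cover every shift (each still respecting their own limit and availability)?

2

9 slots to fill and no one can take more than 5, so at least ⌈9/5⌉ = 2 lifeguards are needed.
Rossi and Delgado alone can cover everything: Mon afternoon→Rossi, Mon evening→Delgado, Tue morning→Delgado, Tue afternoon→Rossi, Tue evening→Delgado, Wed morning→Delgado, Wed afternoon→Delgado, Wed evening→Rossi, Thu morning→Rossi.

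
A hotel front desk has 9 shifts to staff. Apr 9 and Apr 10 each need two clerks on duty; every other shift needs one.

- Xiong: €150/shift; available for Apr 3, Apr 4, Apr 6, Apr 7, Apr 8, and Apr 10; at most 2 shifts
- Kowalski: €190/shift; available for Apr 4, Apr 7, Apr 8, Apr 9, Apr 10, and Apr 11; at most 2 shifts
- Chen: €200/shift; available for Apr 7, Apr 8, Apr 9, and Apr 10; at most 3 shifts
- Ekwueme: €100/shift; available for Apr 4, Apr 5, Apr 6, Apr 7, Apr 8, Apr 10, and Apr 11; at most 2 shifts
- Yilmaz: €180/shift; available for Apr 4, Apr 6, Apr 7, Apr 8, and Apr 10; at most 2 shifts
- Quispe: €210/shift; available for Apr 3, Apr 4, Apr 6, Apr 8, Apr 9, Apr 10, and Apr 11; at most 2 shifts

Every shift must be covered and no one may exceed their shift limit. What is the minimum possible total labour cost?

€1840

Apr 5 can only be covered by Ekwueme, so that assignment is forced.
Picking the cheapest available clerk for each shift independently would cost €1390, but that ignores the shift limits.
An optimal schedule: Apr 3→Xiong, Apr 4→Yilmaz, Apr 5→Ekwueme, Apr 6→Xiong, Apr 7→Yilmaz, Apr 8→Chen, Apr 9→Kowalski+Chen, Apr 10→Kowalski+Chen, Apr 11→Ekwueme.
Total: 150 + 180 + 100 + 150 + 180 + 200 + 190 + 200 + 190 + 200 + 100 = €1840.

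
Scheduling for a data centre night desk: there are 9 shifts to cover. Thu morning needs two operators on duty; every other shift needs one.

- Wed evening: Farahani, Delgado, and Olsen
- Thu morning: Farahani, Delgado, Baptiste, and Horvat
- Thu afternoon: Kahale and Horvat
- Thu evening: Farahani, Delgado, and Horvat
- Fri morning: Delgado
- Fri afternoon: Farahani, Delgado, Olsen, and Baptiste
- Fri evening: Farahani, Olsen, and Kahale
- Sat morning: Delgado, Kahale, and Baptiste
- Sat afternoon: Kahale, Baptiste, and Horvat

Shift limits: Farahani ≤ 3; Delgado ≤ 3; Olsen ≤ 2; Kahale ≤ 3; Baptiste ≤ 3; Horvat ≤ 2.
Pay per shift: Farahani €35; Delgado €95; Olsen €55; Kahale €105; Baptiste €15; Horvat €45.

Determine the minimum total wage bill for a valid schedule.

€390

Fri morning can only be covered by Delgado, so that assignment is forced.
Picking the cheapest available operator for each shift independently would cost €340, but that ignores the shift limits.
An optimal schedule: Wed evening→Farahani, Thu morning→Baptiste+Horvat, Thu afternoon→Horvat, Thu evening→Farahani, Fri morning→Delgado, Fri afternoon→Olsen, Fri evening→Farahani, Sat morning→Baptiste, Sat afternoon→Baptiste.
Total: 35 + 15 + 45 + 45 + 35 + 95 + 55 + 35 + 15 + 15 = €390.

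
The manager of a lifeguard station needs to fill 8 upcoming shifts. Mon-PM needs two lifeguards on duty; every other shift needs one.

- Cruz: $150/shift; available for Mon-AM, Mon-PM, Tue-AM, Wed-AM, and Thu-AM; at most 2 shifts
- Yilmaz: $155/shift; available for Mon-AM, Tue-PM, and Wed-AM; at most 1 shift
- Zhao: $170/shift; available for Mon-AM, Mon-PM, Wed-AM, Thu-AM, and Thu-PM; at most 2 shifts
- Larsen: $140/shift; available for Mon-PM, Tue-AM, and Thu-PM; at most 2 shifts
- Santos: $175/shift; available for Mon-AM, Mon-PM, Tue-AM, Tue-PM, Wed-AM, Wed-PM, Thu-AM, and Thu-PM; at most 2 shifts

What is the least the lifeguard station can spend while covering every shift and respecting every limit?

$1425

Wed-PM can only be covered by Santos, so that assignment is forced.
Picking the cheapest available lifeguard for each shift independently would cost $1350, but that ignores the shift limits.
An optimal schedule: Mon-AM→Zhao, Mon-PM→Larsen+Santos, Tue-AM→Cruz, Tue-PM→Yilmaz, Wed-AM→Zhao, Wed-PM→Santos, Thu-AM→Cruz, Thu-PM→Larsen.
Total: 170 + 140 + 175 + 150 + 155 + 170 + 175 + 150 + 140 = $1425.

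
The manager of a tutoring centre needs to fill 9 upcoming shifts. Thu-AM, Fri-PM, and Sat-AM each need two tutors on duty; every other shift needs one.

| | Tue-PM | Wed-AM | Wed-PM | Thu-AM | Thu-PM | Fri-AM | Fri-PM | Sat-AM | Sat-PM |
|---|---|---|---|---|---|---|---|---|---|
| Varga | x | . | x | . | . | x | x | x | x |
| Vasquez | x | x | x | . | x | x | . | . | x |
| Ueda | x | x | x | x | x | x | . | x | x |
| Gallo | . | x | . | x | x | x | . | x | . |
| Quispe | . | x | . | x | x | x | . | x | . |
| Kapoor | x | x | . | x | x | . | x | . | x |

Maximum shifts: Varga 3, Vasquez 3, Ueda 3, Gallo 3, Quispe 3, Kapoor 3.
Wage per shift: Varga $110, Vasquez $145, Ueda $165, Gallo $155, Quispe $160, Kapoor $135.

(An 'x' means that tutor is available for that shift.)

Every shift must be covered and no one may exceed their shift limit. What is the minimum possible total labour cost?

Fri-PM can only be covered by Varga and Kapoor, so that assignment is forced.
Picking the cheapest available tutor for each shift independently would cost $1510, but that ignores the shift limits.
An optimal schedule: Tue-PM→Kapoor, Wed-AM→Vasquez, Wed-PM→Varga, Thu-AM→Kapoor+Gallo, Thu-PM→Vasquez, Fri-AM→Gallo, Fri-PM→Varga+Kapoor, Sat-AM→Varga+Gallo, Sat-PM→Vasquez.
Total: 135 + 145 + 110 + 135 + 155 + 145 + 155 + 110 + 135 + 110 + 155 + 145 = $1635.

$1635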